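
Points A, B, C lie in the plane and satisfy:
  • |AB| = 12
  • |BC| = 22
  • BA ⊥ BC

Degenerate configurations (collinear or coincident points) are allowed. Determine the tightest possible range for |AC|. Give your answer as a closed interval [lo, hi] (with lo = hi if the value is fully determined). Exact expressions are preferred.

|AB| ∈ {12}
|BC| ∈ {22}
|AC| ∈ {2·√(157)}

|AC| = 2·√(157)  (≈ 25.0599)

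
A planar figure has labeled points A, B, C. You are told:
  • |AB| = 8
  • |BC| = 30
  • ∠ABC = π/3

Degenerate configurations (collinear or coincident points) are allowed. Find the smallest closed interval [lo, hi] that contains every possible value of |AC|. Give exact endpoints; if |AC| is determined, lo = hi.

|AB| ∈ {8}
|BC| ∈ {30}
|AC| ∈ {2·√(181)}

|AC| = 2·√(181)  (≈ 26.9072)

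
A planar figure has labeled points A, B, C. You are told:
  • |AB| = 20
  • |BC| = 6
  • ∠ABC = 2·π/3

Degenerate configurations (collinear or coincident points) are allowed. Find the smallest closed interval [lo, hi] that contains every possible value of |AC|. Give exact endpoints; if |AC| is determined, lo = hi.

|AC| = 2·√(139)  (≈ 23.5797)

|AB| ∈ {20}
|BC| ∈ {6}
|AC| ∈ {2·√(139)}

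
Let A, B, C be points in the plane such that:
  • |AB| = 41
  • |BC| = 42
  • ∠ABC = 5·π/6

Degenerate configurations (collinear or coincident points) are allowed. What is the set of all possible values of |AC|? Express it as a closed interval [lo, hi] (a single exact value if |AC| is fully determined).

|AB| ∈ {41}
|BC| ∈ {42}
|AC| ∈ {√(1722·√(3) + 3445)}

|AC| = √(1722·√(3) + 3445)  (≈ 80.1723)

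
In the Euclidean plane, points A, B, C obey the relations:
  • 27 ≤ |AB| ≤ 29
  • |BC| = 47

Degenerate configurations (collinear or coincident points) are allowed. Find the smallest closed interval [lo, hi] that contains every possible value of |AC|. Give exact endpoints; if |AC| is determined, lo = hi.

|AC| ∈ [18, 76]  (≈ [18.0000, 76.0000])

|AB| ∈ [27, 29]
|BC| ∈ {47}
|AC| ∈ [18, 76]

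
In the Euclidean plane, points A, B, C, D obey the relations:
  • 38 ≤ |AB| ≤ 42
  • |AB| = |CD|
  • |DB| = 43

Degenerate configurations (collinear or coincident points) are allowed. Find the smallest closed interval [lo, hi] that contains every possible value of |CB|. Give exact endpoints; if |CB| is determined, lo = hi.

|AB| ∈ [38, 42]
|BD| ∈ {43}
|CD| ∈ [38, 42]
|AD| ∈ [1, 85]
|BC| ∈ [1, 85]
|AC| ∈ [0, 127]

|CB| ∈ [1, 85]  (≈ [1.0000, 85.0000])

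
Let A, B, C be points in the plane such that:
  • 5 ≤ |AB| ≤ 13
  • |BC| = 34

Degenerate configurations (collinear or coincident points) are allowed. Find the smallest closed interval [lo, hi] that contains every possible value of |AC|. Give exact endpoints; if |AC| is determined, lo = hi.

|AC| ∈ [21, 47]  (≈ [21.0000, 47.0000])

|AB| ∈ [5, 13]
|BC| ∈ {34}
|AC| ∈ [21, 47]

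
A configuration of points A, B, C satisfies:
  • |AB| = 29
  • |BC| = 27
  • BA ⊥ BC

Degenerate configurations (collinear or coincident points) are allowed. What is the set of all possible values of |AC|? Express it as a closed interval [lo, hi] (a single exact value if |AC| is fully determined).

|AC| = √(1570)  (≈ 39.6232)

|AB| ∈ {29}
|BC| ∈ {27}
|AC| ∈ {√(1570)}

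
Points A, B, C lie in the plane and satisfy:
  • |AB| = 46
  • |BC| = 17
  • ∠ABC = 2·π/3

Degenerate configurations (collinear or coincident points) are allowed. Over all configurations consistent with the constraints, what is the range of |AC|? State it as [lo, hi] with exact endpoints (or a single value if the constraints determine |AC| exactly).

|AC| = √(3187)  (≈ 56.4535)

|AB| ∈ {46}
|BC| ∈ {17}
|AC| ∈ {√(3187)}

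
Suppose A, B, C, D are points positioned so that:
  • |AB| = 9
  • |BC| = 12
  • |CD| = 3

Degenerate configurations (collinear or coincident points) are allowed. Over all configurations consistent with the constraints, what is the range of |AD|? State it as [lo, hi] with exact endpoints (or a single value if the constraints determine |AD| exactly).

|AB| ∈ {9}
|BC| ∈ {12}
|CD| ∈ {3}
|AC| ∈ [3, 21]
|BD| ∈ [9, 15]
|AD| ∈ [0, 24]

|AD| ∈ [0, 24]  (≈ [0.0000, 24.0000])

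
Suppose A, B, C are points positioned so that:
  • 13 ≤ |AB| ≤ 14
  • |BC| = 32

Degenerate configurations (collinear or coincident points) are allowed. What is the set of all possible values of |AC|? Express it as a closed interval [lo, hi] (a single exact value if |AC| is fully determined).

|AB| ∈ [13, 14]
|BC| ∈ {32}
|AC| ∈ [18, 46]

|AC| ∈ [18, 46]  (≈ [18.0000, 46.0000])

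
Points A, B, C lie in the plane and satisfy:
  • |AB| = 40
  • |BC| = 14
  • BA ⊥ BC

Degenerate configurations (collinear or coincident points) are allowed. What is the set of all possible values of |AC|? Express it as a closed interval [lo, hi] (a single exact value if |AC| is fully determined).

|AB| ∈ {40}
|BC| ∈ {14}
|AC| ∈ {2·√(449)}

|AC| = 2·√(449)  (≈ 42.3792)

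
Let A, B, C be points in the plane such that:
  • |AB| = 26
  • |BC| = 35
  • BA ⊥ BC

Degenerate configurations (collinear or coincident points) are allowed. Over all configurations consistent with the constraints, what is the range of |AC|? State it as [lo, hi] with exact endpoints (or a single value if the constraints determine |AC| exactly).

|AB| ∈ {26}
|BC| ∈ {35}
|AC| ∈ {√(1901)}

|AC| = √(1901)  (≈ 43.6005)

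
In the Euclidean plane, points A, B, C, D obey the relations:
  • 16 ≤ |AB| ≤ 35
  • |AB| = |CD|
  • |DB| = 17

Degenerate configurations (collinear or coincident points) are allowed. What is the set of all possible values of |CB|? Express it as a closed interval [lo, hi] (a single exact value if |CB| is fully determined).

|CB| ∈ [0, 52]  (≈ [0.0000, 52.0000])

|AB| ∈ [16, 35]
|BD| ∈ {17}
|CD| ∈ [16, 35]
|AD| ∈ [0, 52]
|BC| ∈ [0, 52]
|AC| ∈ [0, 87]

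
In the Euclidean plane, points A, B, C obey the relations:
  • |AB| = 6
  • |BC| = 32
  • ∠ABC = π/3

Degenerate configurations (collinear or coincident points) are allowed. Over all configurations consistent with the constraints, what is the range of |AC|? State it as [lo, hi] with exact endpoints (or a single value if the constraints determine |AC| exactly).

|AB| ∈ {6}
|BC| ∈ {32}
|AC| ∈ {2·√(217)}

|AC| = 2·√(217)  (≈ 29.4618)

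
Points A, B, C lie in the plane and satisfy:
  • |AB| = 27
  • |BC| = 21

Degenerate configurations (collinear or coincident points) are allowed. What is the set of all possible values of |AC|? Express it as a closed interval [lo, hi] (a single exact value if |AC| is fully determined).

|AC| ∈ [6, 48]  (≈ [6.0000, 48.0000])

|AB| ∈ {27}
|BC| ∈ {21}
|AC| ∈ [6, 48]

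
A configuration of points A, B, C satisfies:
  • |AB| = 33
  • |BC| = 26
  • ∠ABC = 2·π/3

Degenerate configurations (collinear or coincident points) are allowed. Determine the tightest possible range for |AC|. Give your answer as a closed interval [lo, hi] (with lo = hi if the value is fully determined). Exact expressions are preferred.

|AC| = √(2623)  (≈ 51.2152)

|AB| ∈ {33}
|BC| ∈ {26}
|AC| ∈ {√(2623)}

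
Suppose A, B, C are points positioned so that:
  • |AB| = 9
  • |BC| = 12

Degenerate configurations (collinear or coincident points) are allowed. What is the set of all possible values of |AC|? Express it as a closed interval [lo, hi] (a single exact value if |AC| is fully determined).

|AC| ∈ [3, 21]  (≈ [3.0000, 21.0000])

|AB| ∈ {9}
|BC| ∈ {12}
|AC| ∈ [3, 21]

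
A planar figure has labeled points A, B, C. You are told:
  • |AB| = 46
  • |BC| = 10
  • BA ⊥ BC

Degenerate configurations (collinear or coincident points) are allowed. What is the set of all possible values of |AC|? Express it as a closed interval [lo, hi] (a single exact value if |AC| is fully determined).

|AB| ∈ {46}
|BC| ∈ {10}
|AC| ∈ {2·√(554)}

|AC| = 2·√(554)  (≈ 47.0744)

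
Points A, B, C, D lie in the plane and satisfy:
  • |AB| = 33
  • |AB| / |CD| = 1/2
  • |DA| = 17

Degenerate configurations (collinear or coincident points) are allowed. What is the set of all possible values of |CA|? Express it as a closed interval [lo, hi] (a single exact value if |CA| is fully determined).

|AB| ∈ {33}
|AD| ∈ {17}
|CD| ∈ {66}
|BD| ∈ [16, 50]
|AC| ∈ [49, 83]
|BC| ∈ [16, 116]

|CA| ∈ [49, 83]  (≈ [49.0000, 83.0000])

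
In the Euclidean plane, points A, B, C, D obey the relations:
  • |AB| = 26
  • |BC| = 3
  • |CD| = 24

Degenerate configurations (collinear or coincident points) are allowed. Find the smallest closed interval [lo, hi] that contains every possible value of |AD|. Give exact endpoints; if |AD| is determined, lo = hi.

|AB| ∈ {26}
|BC| ∈ {3}
|CD| ∈ {24}
|AC| ∈ [23, 29]
|BD| ∈ [21, 27]
|AD| ∈ [0, 53]

|AD| ∈ [0, 53]  (≈ [0.0000, 53.0000])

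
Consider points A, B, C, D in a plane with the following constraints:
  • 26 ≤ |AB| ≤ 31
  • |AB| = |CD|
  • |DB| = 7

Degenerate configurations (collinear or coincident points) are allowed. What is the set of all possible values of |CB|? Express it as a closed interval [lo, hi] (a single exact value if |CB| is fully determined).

|CB| ∈ [19, 38]  (≈ [19.0000, 38.0000])

|AB| ∈ [26, 31]
|BD| ∈ {7}
|CD| ∈ [26, 31]
|AD| ∈ [19, 38]
|BC| ∈ [19, 38]
|AC| ∈ [0, 69]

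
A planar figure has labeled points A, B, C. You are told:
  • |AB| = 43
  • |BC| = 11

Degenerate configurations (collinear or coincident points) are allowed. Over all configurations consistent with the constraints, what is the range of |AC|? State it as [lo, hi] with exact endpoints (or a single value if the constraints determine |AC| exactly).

|AB| ∈ {43}
|BC| ∈ {11}
|AC| ∈ [32, 54]

|AC| ∈ [32, 54]  (≈ [32.0000, 54.0000])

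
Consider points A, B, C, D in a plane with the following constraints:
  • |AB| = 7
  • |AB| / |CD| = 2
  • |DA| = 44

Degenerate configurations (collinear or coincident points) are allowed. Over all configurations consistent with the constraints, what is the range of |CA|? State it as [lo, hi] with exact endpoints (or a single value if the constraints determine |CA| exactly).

|CA| ∈ [81/2, 95/2]  (≈ [40.5000, 47.5000])

|AB| ∈ {7}
|AD| ∈ {44}
|CD| ∈ {7/2}
|BD| ∈ [37, 51]
|AC| ∈ [81/2, 95/2]
|BC| ∈ [67/2, 109/2]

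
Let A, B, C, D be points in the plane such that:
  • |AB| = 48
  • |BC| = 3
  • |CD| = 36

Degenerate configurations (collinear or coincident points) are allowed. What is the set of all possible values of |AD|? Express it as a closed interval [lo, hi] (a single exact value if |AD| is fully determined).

|AD| ∈ [9, 87]  (≈ [9.0000, 87.0000])

|AB| ∈ {48}
|BC| ∈ {3}
|CD| ∈ {36}
|AC| ∈ [45, 51]
|BD| ∈ [33, 39]
|AD| ∈ [9, 87]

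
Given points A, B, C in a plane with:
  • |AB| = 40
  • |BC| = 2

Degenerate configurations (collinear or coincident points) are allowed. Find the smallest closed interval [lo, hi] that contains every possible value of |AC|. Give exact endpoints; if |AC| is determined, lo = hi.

|AB| ∈ {40}
|BC| ∈ {2}
|AC| ∈ [38, 42]

|AC| ∈ [38, 42]  (≈ [38.0000, 42.0000])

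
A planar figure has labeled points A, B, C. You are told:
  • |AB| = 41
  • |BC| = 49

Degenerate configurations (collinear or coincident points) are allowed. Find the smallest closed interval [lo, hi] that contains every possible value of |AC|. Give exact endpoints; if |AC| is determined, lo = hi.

|AB| ∈ {41}
|BC| ∈ {49}
|AC| ∈ [8, 90]

|AC| ∈ [8, 90]  (≈ [8.0000, 90.0000])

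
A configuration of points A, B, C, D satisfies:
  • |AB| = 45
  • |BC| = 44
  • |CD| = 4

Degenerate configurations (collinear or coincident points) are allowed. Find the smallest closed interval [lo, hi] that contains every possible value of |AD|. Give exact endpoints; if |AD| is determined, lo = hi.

|AD| ∈ [0, 93]  (≈ [0.0000, 93.0000])

|AB| ∈ {45}
|BC| ∈ {44}
|CD| ∈ {4}
|AC| ∈ [1, 89]
|BD| ∈ [40, 48]
|AD| ∈ [0, 93]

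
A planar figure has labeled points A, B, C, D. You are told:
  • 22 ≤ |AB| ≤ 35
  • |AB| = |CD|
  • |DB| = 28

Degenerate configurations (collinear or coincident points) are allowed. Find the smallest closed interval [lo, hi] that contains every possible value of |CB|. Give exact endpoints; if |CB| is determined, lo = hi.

|AB| ∈ [22, 35]
|BD| ∈ {28}
|CD| ∈ [22, 35]
|AD| ∈ [0, 63]
|BC| ∈ [0, 63]
|AC| ∈ [0, 98]

|CB| ∈ [0, 63]  (≈ [0.0000, 63.0000])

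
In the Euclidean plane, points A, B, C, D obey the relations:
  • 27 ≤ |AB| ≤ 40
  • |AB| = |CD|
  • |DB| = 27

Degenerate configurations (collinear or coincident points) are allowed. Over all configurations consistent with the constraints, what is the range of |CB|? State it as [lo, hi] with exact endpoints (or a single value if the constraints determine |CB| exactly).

|CB| ∈ [0, 67]  (≈ [0.0000, 67.0000])

|AB| ∈ [27, 40]
|BD| ∈ {27}
|CD| ∈ [27, 40]
|AD| ∈ [0, 67]
|BC| ∈ [0, 67]
|AC| ∈ [0, 107]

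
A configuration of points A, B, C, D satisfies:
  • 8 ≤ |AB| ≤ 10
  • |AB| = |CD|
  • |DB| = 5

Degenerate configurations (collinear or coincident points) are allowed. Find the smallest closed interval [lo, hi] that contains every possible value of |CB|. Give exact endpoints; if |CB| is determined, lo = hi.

|AB| ∈ [8, 10]
|BD| ∈ {5}
|CD| ∈ [8, 10]
|AD| ∈ [3, 15]
|BC| ∈ [3, 15]
|AC| ∈ [0, 25]

|CB| ∈ [3, 15]  (≈ [3.0000, 15.0000])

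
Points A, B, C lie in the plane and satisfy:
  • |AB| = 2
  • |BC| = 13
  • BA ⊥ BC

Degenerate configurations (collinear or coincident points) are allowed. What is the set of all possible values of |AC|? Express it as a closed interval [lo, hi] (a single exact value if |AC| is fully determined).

|AC| = √(173)  (≈ 13.1529)

|AB| ∈ {2}
|BC| ∈ {13}
|AC| ∈ {√(173)}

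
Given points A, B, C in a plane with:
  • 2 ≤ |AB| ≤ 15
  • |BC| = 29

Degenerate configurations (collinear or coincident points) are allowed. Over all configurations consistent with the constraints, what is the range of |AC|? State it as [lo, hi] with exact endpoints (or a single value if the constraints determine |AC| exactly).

|AC| ∈ [14, 44]  (≈ [14.0000, 44.0000])

|AB| ∈ [2, 15]
|BC| ∈ {29}
|AC| ∈ [14, 44]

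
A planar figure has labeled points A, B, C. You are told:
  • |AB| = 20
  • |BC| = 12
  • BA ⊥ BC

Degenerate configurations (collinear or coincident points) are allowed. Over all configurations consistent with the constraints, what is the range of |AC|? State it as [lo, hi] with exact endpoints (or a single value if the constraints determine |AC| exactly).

|AB| ∈ {20}
|BC| ∈ {12}
|AC| ∈ {4·√(34)}

|AC| = 4·√(34)  (≈ 23.3238)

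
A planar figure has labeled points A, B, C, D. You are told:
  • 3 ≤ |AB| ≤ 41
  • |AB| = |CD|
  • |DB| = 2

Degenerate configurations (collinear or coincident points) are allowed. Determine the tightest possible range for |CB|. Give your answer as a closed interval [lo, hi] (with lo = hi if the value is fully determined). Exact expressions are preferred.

|AB| ∈ [3, 41]
|BD| ∈ {2}
|CD| ∈ [3, 41]
|AD| ∈ [1, 43]
|BC| ∈ [1, 43]
|AC| ∈ [0, 84]

|CB| ∈ [1, 43]  (≈ [1.0000, 43.0000])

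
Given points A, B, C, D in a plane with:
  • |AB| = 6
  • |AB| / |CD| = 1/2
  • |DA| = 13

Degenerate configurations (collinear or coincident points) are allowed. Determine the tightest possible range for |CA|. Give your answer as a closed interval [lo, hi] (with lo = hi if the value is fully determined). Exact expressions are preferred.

|CA| ∈ [1, 25]  (≈ [1.0000, 25.0000])

|AB| ∈ {6}
|AD| ∈ {13}
|CD| ∈ {12}
|BD| ∈ [7, 19]
|AC| ∈ [1, 25]
|BC| ∈ [0, 31]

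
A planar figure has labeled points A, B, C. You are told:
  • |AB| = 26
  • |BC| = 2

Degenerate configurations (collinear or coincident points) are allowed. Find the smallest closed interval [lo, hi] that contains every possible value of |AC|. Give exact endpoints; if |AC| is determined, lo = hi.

|AC| ∈ [24, 28]  (≈ [24.0000, 28.0000])

|AB| ∈ {26}
|BC| ∈ {2}
|AC| ∈ [24, 28]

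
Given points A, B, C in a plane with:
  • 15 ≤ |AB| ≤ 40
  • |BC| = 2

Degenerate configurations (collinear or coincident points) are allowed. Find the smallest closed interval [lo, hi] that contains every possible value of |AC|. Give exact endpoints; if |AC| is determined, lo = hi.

|AC| ∈ [13, 42]  (≈ [13.0000, 42.0000])

|AB| ∈ [15, 40]
|BC| ∈ {2}
|AC| ∈ [13, 42]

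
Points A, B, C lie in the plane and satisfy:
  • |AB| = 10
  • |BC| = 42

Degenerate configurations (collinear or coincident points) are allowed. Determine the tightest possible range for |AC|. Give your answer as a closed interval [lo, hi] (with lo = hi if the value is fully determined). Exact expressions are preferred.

|AC| ∈ [32, 52]  (≈ [32.0000, 52.0000])

|AB| ∈ {10}
|BC| ∈ {42}
|AC| ∈ [32, 52]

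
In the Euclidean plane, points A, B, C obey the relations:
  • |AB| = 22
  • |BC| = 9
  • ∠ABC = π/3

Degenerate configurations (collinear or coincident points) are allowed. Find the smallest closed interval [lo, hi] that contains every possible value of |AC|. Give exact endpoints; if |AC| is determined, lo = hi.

|AB| ∈ {22}
|BC| ∈ {9}
|AC| ∈ {√(367)}

|AC| = √(367)  (≈ 19.1572)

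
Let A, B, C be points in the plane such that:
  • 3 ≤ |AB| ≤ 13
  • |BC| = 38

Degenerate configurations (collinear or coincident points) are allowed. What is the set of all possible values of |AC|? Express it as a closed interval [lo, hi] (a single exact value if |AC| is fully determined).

|AC| ∈ [25, 51]  (≈ [25.0000, 51.0000])

|AB| ∈ [3, 13]
|BC| ∈ {38}
|AC| ∈ [25, 51]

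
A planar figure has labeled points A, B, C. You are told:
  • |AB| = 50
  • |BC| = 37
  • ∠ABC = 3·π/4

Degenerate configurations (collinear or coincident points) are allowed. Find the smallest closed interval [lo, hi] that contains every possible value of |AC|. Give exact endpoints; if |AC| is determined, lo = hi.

|AC| = √(1850·√(2) + 3869)  (≈ 80.5313)

|AB| ∈ {50}
|BC| ∈ {37}
|AC| ∈ {√(1850·√(2) + 3869)}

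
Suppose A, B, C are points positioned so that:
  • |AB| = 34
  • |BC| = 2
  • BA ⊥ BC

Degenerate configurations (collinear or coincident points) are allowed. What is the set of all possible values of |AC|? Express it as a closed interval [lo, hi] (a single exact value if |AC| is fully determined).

|AB| ∈ {34}
|BC| ∈ {2}
|AC| ∈ {2·√(290)}

|AC| = 2·√(290)  (≈ 34.0588)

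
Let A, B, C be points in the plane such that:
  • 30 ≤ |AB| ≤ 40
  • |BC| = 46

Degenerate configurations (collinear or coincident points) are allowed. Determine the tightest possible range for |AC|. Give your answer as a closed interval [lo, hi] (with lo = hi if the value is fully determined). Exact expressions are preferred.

|AB| ∈ [30, 40]
|BC| ∈ {46}
|AC| ∈ [6, 86]

|AC| ∈ [6, 86]  (≈ [6.0000, 86.0000])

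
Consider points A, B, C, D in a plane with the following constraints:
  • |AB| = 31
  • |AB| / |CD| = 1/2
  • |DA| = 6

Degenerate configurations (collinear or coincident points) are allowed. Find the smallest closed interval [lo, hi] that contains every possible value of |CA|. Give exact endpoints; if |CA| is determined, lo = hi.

|CA| ∈ [56, 68]  (≈ [56.0000, 68.0000])

|AB| ∈ {31}
|AD| ∈ {6}
|CD| ∈ {62}
|BD| ∈ [25, 37]
|AC| ∈ [56, 68]
|BC| ∈ [25, 99]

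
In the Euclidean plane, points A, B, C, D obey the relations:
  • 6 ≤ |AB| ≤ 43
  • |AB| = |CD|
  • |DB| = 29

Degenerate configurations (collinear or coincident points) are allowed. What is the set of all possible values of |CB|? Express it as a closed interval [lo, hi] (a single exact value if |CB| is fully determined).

|AB| ∈ [6, 43]
|BD| ∈ {29}
|CD| ∈ [6, 43]
|AD| ∈ [0, 72]
|BC| ∈ [0, 72]
|AC| ∈ [0, 115]

|CB| ∈ [0, 72]  (≈ [0.0000, 72.0000])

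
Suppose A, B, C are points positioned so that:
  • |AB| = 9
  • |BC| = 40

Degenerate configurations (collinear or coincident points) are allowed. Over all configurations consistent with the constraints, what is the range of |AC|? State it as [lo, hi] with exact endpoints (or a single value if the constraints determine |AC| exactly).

|AC| ∈ [31, 49]  (≈ [31.0000, 49.0000])

|AB| ∈ {9}
|BC| ∈ {40}
|AC| ∈ [31, 49]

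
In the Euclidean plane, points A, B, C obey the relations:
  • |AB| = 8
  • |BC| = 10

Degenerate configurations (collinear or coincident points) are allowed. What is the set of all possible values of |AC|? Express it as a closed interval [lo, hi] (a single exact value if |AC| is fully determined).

|AB| ∈ {8}
|BC| ∈ {10}
|AC| ∈ [2, 18]

|AC| ∈ [2, 18]  (≈ [2.0000, 18.0000])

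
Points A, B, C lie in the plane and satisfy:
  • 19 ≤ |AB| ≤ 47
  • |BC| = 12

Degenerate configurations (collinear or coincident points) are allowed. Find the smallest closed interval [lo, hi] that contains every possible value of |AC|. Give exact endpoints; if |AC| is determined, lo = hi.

|AC| ∈ [7, 59]  (≈ [7.0000, 59.0000])

|AB| ∈ [19, 47]
|BC| ∈ {12}
|AC| ∈ [7, 59]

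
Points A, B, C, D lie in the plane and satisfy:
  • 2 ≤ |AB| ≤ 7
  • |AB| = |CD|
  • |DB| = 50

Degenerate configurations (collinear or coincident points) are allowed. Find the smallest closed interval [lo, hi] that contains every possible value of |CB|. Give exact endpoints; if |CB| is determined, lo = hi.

|CB| ∈ [43, 57]  (≈ [43.0000, 57.0000])

|AB| ∈ [2, 7]
|BD| ∈ {50}
|CD| ∈ [2, 7]
|AD| ∈ [43, 57]
|BC| ∈ [43, 57]
|AC| ∈ [36, 64]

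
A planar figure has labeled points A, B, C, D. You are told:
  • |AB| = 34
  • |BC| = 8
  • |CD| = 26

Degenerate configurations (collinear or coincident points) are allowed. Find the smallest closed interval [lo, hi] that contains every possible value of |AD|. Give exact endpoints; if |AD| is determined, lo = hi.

|AD| ∈ [0, 68]  (≈ [0.0000, 68.0000])

|AB| ∈ {34}
|BC| ∈ {8}
|CD| ∈ {26}
|AC| ∈ [26, 42]
|BD| ∈ [18, 34]
|AD| ∈ [0, 68]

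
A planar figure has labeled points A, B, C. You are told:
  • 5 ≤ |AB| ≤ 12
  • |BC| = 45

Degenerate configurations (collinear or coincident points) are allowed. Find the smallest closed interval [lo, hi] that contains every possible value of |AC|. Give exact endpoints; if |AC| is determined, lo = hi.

|AB| ∈ [5, 12]
|BC| ∈ {45}
|AC| ∈ [33, 57]

|AC| ∈ [33, 57]  (≈ [33.0000, 57.0000])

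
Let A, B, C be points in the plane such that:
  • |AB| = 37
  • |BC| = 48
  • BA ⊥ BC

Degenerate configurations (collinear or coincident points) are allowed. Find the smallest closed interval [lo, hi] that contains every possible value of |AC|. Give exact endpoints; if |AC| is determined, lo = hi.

|AC| = √(3673)  (≈ 60.6053)

|AB| ∈ {37}
|BC| ∈ {48}
|AC| ∈ {√(3673)}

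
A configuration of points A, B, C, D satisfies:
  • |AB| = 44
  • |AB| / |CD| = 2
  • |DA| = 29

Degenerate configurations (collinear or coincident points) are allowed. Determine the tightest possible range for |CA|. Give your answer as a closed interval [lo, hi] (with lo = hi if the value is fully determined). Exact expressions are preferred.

|CA| ∈ [7, 51]  (≈ [7.0000, 51.0000])

|AB| ∈ {44}
|AD| ∈ {29}
|CD| ∈ {22}
|BD| ∈ [15, 73]
|AC| ∈ [7, 51]
|BC| ∈ [0, 95]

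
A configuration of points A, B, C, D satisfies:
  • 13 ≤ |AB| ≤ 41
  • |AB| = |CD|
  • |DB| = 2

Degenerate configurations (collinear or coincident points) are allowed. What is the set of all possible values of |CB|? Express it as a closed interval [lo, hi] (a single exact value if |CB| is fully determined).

|AB| ∈ [13, 41]
|BD| ∈ {2}
|CD| ∈ [13, 41]
|AD| ∈ [11, 43]
|BC| ∈ [11, 43]
|AC| ∈ [0, 84]

|CB| ∈ [11, 43]  (≈ [11.0000, 43.0000])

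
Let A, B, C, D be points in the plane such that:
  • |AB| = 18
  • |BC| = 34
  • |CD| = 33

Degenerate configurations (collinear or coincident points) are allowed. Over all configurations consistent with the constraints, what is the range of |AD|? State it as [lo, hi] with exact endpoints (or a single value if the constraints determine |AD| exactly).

|AD| ∈ [0, 85]  (≈ [0.0000, 85.0000])

|AB| ∈ {18}
|BC| ∈ {34}
|CD| ∈ {33}
|AC| ∈ [16, 52]
|BD| ∈ [1, 67]
|AD| ∈ [0, 85]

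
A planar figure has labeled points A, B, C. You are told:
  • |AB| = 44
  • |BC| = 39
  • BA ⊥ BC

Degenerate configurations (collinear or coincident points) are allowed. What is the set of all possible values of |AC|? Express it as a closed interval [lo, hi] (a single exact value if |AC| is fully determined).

|AB| ∈ {44}
|BC| ∈ {39}
|AC| ∈ {√(3457)}

|AC| = √(3457)  (≈ 58.7963)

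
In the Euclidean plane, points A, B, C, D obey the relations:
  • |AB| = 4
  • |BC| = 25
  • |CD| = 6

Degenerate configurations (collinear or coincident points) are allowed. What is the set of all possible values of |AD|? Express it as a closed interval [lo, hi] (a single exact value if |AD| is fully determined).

|AD| ∈ [15, 35]  (≈ [15.0000, 35.0000])

|AB| ∈ {4}
|BC| ∈ {25}
|CD| ∈ {6}
|AC| ∈ [21, 29]
|BD| ∈ [19, 31]
|AD| ∈ [15, 35]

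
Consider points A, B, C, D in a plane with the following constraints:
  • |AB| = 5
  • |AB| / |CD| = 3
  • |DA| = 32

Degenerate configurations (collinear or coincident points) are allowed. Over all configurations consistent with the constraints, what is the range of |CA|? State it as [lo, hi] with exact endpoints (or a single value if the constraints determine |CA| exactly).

|AB| ∈ {5}
|AD| ∈ {32}
|CD| ∈ {5/3}
|BD| ∈ [27, 37]
|AC| ∈ [91/3, 101/3]
|BC| ∈ [76/3, 116/3]

|CA| ∈ [91/3, 101/3]  (≈ [30.3333, 33.6667])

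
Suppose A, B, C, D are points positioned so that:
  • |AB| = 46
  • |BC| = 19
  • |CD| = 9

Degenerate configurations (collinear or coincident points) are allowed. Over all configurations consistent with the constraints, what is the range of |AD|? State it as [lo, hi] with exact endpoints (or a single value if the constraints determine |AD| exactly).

|AD| ∈ [18, 74]  (≈ [18.0000, 74.0000])

|AB| ∈ {46}
|BC| ∈ {19}
|CD| ∈ {9}
|AC| ∈ [27, 65]
|BD| ∈ [10, 28]
|AD| ∈ [18, 74]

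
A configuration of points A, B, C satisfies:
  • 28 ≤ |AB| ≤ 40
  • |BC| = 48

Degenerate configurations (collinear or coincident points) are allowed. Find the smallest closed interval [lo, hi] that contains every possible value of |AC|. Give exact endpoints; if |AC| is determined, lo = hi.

|AC| ∈ [8, 88]  (≈ [8.0000, 88.0000])

|AB| ∈ [28, 40]
|BC| ∈ {48}
|AC| ∈ [8, 88]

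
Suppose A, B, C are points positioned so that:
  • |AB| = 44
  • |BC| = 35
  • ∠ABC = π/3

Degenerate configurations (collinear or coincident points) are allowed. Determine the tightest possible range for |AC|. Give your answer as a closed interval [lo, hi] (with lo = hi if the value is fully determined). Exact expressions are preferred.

|AB| ∈ {44}
|BC| ∈ {35}
|AC| ∈ {√(1621)}

|AC| = √(1621)  (≈ 40.2616)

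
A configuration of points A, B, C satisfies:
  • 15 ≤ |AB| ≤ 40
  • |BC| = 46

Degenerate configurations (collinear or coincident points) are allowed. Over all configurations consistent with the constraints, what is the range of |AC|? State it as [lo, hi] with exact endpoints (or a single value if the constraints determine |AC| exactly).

|AB| ∈ [15, 40]
|BC| ∈ {46}
|AC| ∈ [6, 86]

|AC| ∈ [6, 86]  (≈ [6.0000, 86.0000])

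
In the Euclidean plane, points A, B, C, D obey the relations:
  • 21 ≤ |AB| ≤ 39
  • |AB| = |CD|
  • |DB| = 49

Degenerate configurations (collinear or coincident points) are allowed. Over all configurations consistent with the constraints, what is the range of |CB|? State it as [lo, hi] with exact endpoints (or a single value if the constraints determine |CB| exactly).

|CB| ∈ [10, 88]  (≈ [10.0000, 88.0000])

|AB| ∈ [21, 39]
|BD| ∈ {49}
|CD| ∈ [21, 39]
|AD| ∈ [10, 88]
|BC| ∈ [10, 88]
|AC| ∈ [0, 127]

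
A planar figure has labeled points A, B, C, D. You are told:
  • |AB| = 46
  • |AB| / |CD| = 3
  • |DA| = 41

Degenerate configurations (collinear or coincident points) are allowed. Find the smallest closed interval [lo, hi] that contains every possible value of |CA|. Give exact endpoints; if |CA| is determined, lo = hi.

|AB| ∈ {46}
|AD| ∈ {41}
|CD| ∈ {46/3}
|BD| ∈ [5, 87]
|AC| ∈ [77/3, 169/3]
|BC| ∈ [0, 307/3]

|CA| ∈ [77/3, 169/3]  (≈ [25.6667, 56.3333])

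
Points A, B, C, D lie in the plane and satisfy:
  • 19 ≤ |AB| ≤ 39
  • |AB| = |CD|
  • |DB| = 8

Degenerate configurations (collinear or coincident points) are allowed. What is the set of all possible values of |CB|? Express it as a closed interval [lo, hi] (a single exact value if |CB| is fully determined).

|CB| ∈ [11, 47]  (≈ [11.0000, 47.0000])

|AB| ∈ [19, 39]
|BD| ∈ {8}
|CD| ∈ [19, 39]
|AD| ∈ [11, 47]
|BC| ∈ [11, 47]
|AC| ∈ [0, 86]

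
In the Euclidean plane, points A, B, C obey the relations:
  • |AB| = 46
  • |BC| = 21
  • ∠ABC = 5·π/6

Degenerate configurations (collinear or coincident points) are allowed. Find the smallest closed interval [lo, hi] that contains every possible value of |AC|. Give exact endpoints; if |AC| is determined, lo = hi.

|AC| = √(966·√(3) + 2557)  (≈ 65.0397)

|AB| ∈ {46}
|BC| ∈ {21}
|AC| ∈ {√(966·√(3) + 2557)}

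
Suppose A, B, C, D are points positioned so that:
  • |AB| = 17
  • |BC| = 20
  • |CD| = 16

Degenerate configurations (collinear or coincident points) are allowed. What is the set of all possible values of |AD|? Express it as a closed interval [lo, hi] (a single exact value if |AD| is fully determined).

|AB| ∈ {17}
|BC| ∈ {20}
|CD| ∈ {16}
|AC| ∈ [3, 37]
|BD| ∈ [4, 36]
|AD| ∈ [0, 53]

|AD| ∈ [0, 53]  (≈ [0.0000, 53.0000])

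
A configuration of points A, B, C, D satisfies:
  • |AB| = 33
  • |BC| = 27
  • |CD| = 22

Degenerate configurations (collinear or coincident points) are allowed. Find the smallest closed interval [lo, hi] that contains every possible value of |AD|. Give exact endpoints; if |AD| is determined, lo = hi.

|AD| ∈ [0, 82]  (≈ [0.0000, 82.0000])

|AB| ∈ {33}
|BC| ∈ {27}
|CD| ∈ {22}
|AC| ∈ [6, 60]
|BD| ∈ [5, 49]
|AD| ∈ [0, 82]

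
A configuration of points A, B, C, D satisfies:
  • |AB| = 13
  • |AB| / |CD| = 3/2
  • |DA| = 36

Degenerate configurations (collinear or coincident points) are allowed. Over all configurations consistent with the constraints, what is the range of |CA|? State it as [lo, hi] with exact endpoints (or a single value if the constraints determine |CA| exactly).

|AB| ∈ {13}
|AD| ∈ {36}
|CD| ∈ {26/3}
|BD| ∈ [23, 49]
|AC| ∈ [82/3, 134/3]
|BC| ∈ [43/3, 173/3]

|CA| ∈ [82/3, 134/3]  (≈ [27.3333, 44.6667])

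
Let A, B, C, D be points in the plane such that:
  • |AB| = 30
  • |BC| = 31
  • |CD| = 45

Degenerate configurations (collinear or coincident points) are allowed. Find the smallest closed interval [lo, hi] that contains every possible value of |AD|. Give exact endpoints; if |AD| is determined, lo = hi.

|AB| ∈ {30}
|BC| ∈ {31}
|CD| ∈ {45}
|AC| ∈ [1, 61]
|BD| ∈ [14, 76]
|AD| ∈ [0, 106]

|AD| ∈ [0, 106]  (≈ [0.0000, 106.0000])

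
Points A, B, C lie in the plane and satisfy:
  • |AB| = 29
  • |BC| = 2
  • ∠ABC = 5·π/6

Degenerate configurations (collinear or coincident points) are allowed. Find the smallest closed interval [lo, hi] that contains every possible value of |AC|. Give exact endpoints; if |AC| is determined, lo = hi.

|AC| = √(58·√(3) + 845)  (≈ 30.7483)

|AB| ∈ {29}
|BC| ∈ {2}
|AC| ∈ {√(58·√(3) + 845)}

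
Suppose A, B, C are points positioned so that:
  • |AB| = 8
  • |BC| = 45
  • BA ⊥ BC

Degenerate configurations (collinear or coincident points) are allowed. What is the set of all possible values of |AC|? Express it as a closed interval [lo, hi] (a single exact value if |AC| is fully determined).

|AC| = √(2089)  (≈ 45.7056)

|AB| ∈ {8}
|BC| ∈ {45}
|AC| ∈ {√(2089)}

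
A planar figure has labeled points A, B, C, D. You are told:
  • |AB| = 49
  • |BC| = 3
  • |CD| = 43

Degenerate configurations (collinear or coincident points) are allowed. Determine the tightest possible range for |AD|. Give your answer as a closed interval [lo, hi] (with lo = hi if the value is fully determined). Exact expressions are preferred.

|AD| ∈ [3, 95]  (≈ [3.0000, 95.0000])

|AB| ∈ {49}
|BC| ∈ {3}
|CD| ∈ {43}
|AC| ∈ [46, 52]
|BD| ∈ [40, 46]
|AD| ∈ [3, 95]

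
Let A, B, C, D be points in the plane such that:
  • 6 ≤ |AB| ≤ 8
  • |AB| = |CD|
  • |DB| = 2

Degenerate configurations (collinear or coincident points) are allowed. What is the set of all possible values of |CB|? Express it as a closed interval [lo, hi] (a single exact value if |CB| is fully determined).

|AB| ∈ [6, 8]
|BD| ∈ {2}
|CD| ∈ [6, 8]
|AD| ∈ [4, 10]
|BC| ∈ [4, 10]
|AC| ∈ [0, 18]

|CB| ∈ [4, 10]  (≈ [4.0000, 10.0000])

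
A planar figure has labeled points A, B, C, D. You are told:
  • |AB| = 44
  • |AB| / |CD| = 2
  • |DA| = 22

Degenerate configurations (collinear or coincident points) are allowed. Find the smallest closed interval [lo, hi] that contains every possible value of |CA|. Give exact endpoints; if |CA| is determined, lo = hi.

|CA| ∈ [0, 44]  (≈ [0.0000, 44.0000])

|AB| ∈ {44}
|AD| ∈ {22}
|CD| ∈ {22}
|BD| ∈ [22, 66]
|AC| ∈ [0, 44]
|BC| ∈ [0, 88]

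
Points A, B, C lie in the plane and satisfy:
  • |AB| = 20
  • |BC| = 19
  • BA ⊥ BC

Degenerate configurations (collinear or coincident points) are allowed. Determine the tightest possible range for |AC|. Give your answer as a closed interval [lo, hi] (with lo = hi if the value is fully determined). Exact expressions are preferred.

|AB| ∈ {20}
|BC| ∈ {19}
|AC| ∈ {√(761)}

|AC| = √(761)  (≈ 27.5862)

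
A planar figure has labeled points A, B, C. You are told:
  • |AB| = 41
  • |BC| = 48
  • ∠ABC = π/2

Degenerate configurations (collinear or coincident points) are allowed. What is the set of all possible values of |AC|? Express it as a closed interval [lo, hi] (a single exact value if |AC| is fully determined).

|AB| ∈ {41}
|BC| ∈ {48}
|AC| ∈ {√(3985)}

|AC| = √(3985)  (≈ 63.1269)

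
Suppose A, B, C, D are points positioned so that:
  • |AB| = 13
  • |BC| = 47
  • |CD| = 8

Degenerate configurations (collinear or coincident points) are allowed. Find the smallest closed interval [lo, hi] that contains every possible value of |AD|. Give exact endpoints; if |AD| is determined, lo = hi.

|AD| ∈ [26, 68]  (≈ [26.0000, 68.0000])

|AB| ∈ {13}
|BC| ∈ {47}
|CD| ∈ {8}
|AC| ∈ [34, 60]
|BD| ∈ [39, 55]
|AD| ∈ [26, 68]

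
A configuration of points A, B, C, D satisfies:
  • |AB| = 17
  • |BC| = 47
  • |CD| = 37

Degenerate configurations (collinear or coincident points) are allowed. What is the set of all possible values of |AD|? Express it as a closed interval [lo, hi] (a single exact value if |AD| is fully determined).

|AD| ∈ [0, 101]  (≈ [0.0000, 101.0000])

|AB| ∈ {17}
|BC| ∈ {47}
|CD| ∈ {37}
|AC| ∈ [30, 64]
|BD| ∈ [10, 84]
|AD| ∈ [0, 101]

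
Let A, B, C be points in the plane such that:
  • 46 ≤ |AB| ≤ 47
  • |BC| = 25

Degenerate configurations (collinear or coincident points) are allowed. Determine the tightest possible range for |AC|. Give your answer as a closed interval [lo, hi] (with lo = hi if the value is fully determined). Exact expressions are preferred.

|AC| ∈ [21, 72]  (≈ [21.0000, 72.0000])

|AB| ∈ [46, 47]
|BC| ∈ {25}
|AC| ∈ [21, 72]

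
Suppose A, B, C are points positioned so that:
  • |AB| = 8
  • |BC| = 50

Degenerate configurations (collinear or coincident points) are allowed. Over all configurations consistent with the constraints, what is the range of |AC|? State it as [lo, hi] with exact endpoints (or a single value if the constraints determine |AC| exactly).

|AB| ∈ {8}
|BC| ∈ {50}
|AC| ∈ [42, 58]

|AC| ∈ [42, 58]  (≈ [42.0000, 58.0000])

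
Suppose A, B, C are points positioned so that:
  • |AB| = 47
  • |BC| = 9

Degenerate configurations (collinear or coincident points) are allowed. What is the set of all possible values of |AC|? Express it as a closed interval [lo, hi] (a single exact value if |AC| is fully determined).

|AB| ∈ {47}
|BC| ∈ {9}
|AC| ∈ [38, 56]

|AC| ∈ [38, 56]  (≈ [38.0000, 56.0000])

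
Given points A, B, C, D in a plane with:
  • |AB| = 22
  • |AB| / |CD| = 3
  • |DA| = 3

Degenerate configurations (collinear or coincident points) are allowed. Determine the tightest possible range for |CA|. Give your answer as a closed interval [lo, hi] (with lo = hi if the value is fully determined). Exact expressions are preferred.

|AB| ∈ {22}
|AD| ∈ {3}
|CD| ∈ {22/3}
|BD| ∈ [19, 25]
|AC| ∈ [13/3, 31/3]
|BC| ∈ [35/3, 97/3]

|CA| ∈ [13/3, 31/3]  (≈ [4.3333, 10.3333])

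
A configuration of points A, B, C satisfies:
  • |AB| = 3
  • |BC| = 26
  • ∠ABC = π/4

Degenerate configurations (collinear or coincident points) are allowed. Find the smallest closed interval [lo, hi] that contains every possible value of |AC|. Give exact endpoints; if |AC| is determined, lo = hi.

|AC| = √(685 - 78·√(2))  (≈ 23.9727)

|AB| ∈ {3}
|BC| ∈ {26}
|AC| ∈ {√(685 - 78·√(2))}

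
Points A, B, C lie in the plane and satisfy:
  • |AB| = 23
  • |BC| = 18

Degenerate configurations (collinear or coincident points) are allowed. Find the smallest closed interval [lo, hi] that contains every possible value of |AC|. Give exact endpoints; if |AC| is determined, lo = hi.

|AB| ∈ {23}
|BC| ∈ {18}
|AC| ∈ [5, 41]

|AC| ∈ [5, 41]  (≈ [5.0000, 41.0000])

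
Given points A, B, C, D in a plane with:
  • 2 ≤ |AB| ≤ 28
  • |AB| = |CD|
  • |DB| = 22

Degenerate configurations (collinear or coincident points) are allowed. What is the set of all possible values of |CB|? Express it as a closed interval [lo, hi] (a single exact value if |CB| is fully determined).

|AB| ∈ [2, 28]
|BD| ∈ {22}
|CD| ∈ [2, 28]
|AD| ∈ [0, 50]
|BC| ∈ [0, 50]
|AC| ∈ [0, 78]

|CB| ∈ [0, 50]  (≈ [0.0000, 50.0000])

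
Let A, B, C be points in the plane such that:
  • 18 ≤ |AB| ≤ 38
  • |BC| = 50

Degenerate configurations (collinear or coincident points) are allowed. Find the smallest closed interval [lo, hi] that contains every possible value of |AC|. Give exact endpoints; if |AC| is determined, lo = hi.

|AC| ∈ [12, 88]  (≈ [12.0000, 88.0000])

|AB| ∈ [18, 38]
|BC| ∈ {50}
|AC| ∈ [12, 88]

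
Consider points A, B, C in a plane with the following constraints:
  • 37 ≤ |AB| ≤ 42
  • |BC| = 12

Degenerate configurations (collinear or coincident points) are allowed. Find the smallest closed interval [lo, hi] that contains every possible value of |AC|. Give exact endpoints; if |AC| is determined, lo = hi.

|AB| ∈ [37, 42]
|BC| ∈ {12}
|AC| ∈ [25, 54]

|AC| ∈ [25, 54]  (≈ [25.0000, 54.0000])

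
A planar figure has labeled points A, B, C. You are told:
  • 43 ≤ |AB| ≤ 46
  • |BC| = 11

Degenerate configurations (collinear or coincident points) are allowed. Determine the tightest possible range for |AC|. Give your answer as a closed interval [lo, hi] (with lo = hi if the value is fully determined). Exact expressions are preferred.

|AB| ∈ [43, 46]
|BC| ∈ {11}
|AC| ∈ [32, 57]

|AC| ∈ [32, 57]  (≈ [32.0000, 57.0000])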